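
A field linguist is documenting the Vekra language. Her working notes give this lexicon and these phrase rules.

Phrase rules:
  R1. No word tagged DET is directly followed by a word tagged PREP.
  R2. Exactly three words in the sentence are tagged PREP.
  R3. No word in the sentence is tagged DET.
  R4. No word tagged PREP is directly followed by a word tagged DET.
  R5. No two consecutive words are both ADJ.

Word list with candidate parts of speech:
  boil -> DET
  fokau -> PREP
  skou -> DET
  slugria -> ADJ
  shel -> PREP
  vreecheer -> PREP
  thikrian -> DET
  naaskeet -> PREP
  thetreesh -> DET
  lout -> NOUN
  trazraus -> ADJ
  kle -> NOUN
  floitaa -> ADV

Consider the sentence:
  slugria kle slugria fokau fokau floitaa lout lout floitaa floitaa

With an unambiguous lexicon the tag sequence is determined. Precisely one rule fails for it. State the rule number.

Fixed tagging: ADJ NOUN ADJ PREP PREP ADV NOUN NOUN ADV ADV.
Checking each rule: R1 holds, R2 violated, R3 holds, R4 holds, R5 holds.
Only rule 2 fails.

2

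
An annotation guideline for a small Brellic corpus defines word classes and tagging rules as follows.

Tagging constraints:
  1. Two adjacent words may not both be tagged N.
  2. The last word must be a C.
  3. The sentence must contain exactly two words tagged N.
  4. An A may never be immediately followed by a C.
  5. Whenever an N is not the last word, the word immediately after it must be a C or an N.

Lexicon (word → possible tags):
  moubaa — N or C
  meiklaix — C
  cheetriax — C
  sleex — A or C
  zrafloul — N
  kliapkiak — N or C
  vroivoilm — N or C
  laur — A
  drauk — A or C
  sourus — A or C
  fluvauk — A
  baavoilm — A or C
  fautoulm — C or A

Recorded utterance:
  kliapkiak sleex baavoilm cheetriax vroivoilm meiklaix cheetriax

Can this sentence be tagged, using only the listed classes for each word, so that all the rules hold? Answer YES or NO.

YES

Candidates per position — 1:kliapkiak {N,C}; 2:sleex {A,C}; 3:baavoilm {A,C}; 4:cheetriax {C}; 5:vroivoilm {N,C}; 6:meiklaix {C}; 7:cheetriax {C}.
One satisfying assignment: N C C C N C C.
Check: rule 1 ✓; rule 2 ✓; rule 3 ✓; rule 4 ✓; rule 5 ✓.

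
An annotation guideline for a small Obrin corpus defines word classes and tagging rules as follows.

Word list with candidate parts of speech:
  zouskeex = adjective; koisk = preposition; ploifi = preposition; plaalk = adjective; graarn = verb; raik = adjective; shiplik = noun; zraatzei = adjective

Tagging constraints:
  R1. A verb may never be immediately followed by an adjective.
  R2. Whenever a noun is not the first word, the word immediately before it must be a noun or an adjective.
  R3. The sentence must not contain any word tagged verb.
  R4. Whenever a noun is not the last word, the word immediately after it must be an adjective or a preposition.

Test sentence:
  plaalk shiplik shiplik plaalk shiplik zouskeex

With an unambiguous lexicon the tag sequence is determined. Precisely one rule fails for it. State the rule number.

Fixed tagging: adjective noun noun adjective noun adjective.
Rule check: R1 pass, R2 pass, R3 pass, R4 fail.
Only rule 4 fails.

4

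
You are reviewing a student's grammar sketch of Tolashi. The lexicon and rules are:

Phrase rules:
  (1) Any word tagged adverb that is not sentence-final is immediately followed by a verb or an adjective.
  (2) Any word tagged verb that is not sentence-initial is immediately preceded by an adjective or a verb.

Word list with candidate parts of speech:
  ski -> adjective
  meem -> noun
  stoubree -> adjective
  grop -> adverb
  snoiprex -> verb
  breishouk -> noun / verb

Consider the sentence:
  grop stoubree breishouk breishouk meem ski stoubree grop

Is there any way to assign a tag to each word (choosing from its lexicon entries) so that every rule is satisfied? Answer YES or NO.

Candidates per position — 1:grop {adverb}; 2:stoubree {adjective}; 3:breishouk {noun,verb}; 4:breishouk {noun,verb}; 5:meem {noun}; 6:ski {adjective}; 7:stoubree {adjective}; 8:grop {adverb}.
One satisfying assignment: adverb adjective verb noun noun adjective adjective adverb.
Checking: rule 1 satisfied; rule 2 satisfied.

YES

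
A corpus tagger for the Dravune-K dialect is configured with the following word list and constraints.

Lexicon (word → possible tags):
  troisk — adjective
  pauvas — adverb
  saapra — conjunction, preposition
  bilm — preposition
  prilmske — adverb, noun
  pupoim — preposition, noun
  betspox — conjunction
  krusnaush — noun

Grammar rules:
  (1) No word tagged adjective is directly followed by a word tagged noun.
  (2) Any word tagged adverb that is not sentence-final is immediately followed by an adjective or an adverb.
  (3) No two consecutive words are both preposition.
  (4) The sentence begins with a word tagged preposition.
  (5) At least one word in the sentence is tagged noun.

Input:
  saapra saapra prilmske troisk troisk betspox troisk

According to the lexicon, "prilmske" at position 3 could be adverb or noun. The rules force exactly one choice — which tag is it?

Candidates per position — 1:saapra {conjunction,preposition}; 2:saapra {conjunction,preposition}; 3:prilmske {adverb,noun}; 4:troisk {adjective}; 5:troisk {adjective}; 6:betspox {conjunction}; 7:troisk {adjective}.
At position 1, choosing conjunction makes rule 4 impossible to satisfy; hence preposition.
At position 2, choosing preposition makes rule 3 impossible to satisfy; hence conjunction.
At position 3, choosing adverb makes rule 5 impossible to satisfy; hence noun.
The unique satisfying tagging is: preposition conjunction noun adjective adjective conjunction adjective.
Check: rule 1 holds; rule 2 holds; rule 3 holds; rule 4 holds; rule 5 holds.

noun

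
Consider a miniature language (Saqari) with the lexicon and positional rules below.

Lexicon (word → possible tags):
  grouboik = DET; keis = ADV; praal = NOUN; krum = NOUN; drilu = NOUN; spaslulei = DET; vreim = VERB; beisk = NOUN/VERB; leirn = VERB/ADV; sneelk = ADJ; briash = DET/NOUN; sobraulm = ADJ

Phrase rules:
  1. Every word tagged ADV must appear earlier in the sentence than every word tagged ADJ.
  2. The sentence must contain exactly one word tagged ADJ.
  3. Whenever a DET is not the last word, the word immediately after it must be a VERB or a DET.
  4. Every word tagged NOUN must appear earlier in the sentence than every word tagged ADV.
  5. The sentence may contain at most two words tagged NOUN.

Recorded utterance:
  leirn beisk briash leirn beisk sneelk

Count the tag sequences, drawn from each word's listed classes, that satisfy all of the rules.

10

Candidates per position — 1:leirn {VERB,ADV}; 2:beisk {NOUN,VERB}; 3:briash {DET,NOUN}; 4:leirn {VERB,ADV}; 5:beisk {NOUN,VERB}; 6:sneelk {ADJ}.
There are 32 candidate sequences in total.
Checking each against the rules leaves 10 sequences.
Count = 10.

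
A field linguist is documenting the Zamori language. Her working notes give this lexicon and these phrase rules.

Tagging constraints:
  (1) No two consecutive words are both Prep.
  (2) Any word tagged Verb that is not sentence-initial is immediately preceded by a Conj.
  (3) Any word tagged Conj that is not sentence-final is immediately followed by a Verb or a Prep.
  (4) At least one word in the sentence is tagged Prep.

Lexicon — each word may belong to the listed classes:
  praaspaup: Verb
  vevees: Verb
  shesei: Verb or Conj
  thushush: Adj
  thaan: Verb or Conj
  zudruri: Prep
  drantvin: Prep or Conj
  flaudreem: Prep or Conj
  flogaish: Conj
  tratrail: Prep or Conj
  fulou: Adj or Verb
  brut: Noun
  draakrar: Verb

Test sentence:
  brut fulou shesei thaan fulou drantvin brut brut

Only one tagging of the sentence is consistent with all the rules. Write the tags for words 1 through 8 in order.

Candidates per position — 1:brut {Noun}; 2:fulou {Adj,Verb}; 3:shesei {Verb,Conj}; 4:thaan {Verb,Conj}; 5:fulou {Adj,Verb}; 6:drantvin {Prep,Conj}; 7:brut {Noun}; 8:brut {Noun}.
At position 2, choosing Verb makes rule 2 impossible to satisfy; hence Adj.
At position 3, choosing Verb makes rule 2 impossible to satisfy; hence Conj.
At position 4, choosing Conj makes rule 3 impossible to satisfy; hence Verb.
At position 5, choosing Verb makes rule 2 impossible to satisfy; hence Adj.
At position 6, choosing Conj makes rule 3 impossible to satisfy; hence Prep.
The unique satisfying tagging is: Noun Adj Conj Verb Adj Prep Noun Noun.
Rule-by-rule: rule 1 ok; rule 2 ok; rule 3 ok; rule 4 ok.

Noun Adj Conj Verb Adj Prep Noun Noun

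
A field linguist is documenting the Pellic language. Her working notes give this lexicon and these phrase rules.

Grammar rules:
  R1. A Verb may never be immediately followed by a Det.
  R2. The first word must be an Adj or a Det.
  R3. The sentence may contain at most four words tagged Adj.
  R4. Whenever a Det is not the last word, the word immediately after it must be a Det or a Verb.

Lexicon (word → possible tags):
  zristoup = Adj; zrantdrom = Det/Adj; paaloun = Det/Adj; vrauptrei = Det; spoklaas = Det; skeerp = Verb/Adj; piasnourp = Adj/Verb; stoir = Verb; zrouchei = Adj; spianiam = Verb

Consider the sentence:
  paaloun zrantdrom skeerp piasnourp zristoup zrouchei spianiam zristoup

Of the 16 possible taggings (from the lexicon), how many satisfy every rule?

Candidates per position — 1:paaloun {Det,Adj}; 2:zrantdrom {Det,Adj}; 3:skeerp {Verb,Adj}; 4:piasnourp {Adj,Verb}; 5:zristoup {Adj}; 6:zrouchei {Adj}; 7:spianiam {Verb}; 8:zristoup {Adj}.
There are 16 candidate sequences in total.
The sequences that satisfy every rule: Det Det Verb Adj Adj Adj Verb Adj; Det Det Verb Verb Adj Adj Verb Adj; Adj Det Verb Verb Adj Adj Verb Adj.
Count = 3.

3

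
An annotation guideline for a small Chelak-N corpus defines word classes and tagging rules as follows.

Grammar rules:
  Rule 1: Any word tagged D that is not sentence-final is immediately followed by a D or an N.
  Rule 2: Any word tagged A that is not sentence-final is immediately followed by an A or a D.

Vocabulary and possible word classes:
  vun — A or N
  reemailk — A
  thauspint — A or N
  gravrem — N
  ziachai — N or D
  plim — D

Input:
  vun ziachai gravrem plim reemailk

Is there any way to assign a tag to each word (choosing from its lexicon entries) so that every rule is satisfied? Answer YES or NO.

Candidates per position — 1:vun {A,N}; 2:ziachai {N,D}; 3:gravrem {N}; 4:plim {D}; 5:reemailk {A}.
Rule 1 cannot be satisfied by any choice of tags from the lexicon.
So there is no consistent tagging.

NO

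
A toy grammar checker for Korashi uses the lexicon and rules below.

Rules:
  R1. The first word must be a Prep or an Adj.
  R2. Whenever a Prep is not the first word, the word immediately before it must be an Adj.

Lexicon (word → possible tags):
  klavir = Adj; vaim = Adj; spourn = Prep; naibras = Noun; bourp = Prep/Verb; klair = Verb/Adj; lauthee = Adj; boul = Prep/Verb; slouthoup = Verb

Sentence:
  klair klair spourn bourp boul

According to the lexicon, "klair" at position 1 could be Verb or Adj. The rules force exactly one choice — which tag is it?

Adj

Candidates per position — 1:klair {Verb,Adj}; 2:klair {Verb,Adj}; 3:spourn {Prep}; 4:bourp {Prep,Verb}; 5:boul {Prep,Verb}.
Position 1: Verb is ruled out by rule 1; that leaves Adj.
Position 2: Verb is ruled out by rule 2; that leaves Adj.
Position 4: Prep is ruled out by rule 2; that leaves Verb.
Position 5: Prep is ruled out by rule 2; that leaves Verb.
That leaves exactly one tagging: Adj Adj Prep Verb Verb.
Check: rule 1 ✓; rule 2 ✓.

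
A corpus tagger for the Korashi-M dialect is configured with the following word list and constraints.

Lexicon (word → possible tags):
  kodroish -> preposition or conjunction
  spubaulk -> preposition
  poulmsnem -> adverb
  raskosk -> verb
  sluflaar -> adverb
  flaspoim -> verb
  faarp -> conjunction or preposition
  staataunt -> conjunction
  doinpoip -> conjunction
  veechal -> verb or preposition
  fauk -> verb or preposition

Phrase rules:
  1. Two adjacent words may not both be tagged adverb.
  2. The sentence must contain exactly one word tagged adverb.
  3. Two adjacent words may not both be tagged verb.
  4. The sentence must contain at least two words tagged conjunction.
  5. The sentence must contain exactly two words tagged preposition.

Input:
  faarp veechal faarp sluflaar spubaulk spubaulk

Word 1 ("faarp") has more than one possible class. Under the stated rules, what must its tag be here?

Candidates per position — 1:faarp {conjunction,preposition}; 2:veechal {verb,preposition}; 3:faarp {conjunction,preposition}; 4:sluflaar {adverb}; 5:spubaulk {preposition}; 6:spubaulk {preposition}.
Word 1 cannot be preposition — rule 4 would then fail for every completion. It is conjunction.
Word 2 cannot be preposition — rule 5 would then fail for every completion. It is verb.
Word 3 cannot be preposition — rule 4 would then fail for every completion. It is conjunction.
That leaves exactly one tagging: conjunction verb conjunction adverb preposition preposition.
Check: rule 1 holds; rule 2 holds; rule 3 holds; rule 4 holds; rule 5 holds.

conjunction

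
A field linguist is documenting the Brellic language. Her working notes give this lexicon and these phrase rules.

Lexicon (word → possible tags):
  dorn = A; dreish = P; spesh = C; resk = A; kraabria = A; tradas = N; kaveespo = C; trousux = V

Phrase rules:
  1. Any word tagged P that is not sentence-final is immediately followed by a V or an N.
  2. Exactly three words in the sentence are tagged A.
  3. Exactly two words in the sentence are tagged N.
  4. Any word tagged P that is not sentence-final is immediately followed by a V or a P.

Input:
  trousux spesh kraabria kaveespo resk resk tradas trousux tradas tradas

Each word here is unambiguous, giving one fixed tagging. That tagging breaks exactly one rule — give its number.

3

Fixed tagging: V C A C A A N V N N.
Rule check: R1 ok, R2 ok, R3 fails, R4 ok.
Only rule 3 fails.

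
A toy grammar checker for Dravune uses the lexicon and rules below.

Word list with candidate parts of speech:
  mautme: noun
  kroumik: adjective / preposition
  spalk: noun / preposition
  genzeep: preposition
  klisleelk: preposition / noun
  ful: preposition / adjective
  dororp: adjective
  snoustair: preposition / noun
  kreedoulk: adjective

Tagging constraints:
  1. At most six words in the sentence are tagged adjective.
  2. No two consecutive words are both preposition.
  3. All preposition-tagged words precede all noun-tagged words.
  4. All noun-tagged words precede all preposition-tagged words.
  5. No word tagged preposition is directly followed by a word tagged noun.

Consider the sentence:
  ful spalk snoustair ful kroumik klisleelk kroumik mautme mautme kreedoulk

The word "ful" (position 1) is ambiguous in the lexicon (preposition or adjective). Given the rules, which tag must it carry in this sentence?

adjective

Candidates per position — 1:ful {preposition,adjective}; 2:spalk {noun,preposition}; 3:snoustair {preposition,noun}; 4:ful {preposition,adjective}; 5:kroumik {adjective,preposition}; 6:klisleelk {preposition,noun}; 7:kroumik {adjective,preposition}; 8:mautme {noun}; 9:mautme {noun}; 10:kreedoulk {adjective}.
Word 1 cannot be preposition — rule 4 would then fail for every completion. It is adjective.
Word 2 cannot be preposition — rule 4 would then fail for every completion. It is noun.
Word 3 cannot be preposition — rule 3 would then fail for every completion. It is noun.
Word 4 cannot be preposition — rule 3 would then fail for every completion. It is adjective.
Word 5 cannot be preposition — rule 3 would then fail for every completion. It is adjective.
Word 6 cannot be preposition — rule 3 would then fail for every completion. It is noun.
Word 7 cannot be preposition — rule 3 would then fail for every completion. It is adjective.
The unique satisfying tagging is: adjective noun noun adjective adjective noun adjective noun noun adjective.
Check: rule 1 holds; rule 2 holds; rule 3 holds; rule 4 holds; rule 5 holds.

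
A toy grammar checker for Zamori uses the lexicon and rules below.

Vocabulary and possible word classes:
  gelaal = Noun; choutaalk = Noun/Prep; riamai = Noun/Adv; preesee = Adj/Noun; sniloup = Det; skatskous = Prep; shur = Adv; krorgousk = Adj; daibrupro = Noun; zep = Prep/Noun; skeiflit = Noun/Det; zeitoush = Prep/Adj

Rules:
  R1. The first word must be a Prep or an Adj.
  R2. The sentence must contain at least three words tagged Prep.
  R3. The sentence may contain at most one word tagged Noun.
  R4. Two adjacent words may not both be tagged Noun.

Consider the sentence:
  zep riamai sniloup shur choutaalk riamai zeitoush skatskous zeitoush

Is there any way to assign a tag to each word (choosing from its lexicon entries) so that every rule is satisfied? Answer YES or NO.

YES

Candidates per position — 1:zep {Prep,Noun}; 2:riamai {Noun,Adv}; 3:sniloup {Det}; 4:shur {Adv}; 5:choutaalk {Noun,Prep}; 6:riamai {Noun,Adv}; 7:zeitoush {Prep,Adj}; 8:skatskous {Prep}; 9:zeitoush {Prep,Adj}.
One satisfying assignment: Prep Adv Det Adv Noun Adv Adj Prep Prep.
Rule-by-rule: rule 1 ok; rule 2 ok; rule 3 ok; rule 4 ok.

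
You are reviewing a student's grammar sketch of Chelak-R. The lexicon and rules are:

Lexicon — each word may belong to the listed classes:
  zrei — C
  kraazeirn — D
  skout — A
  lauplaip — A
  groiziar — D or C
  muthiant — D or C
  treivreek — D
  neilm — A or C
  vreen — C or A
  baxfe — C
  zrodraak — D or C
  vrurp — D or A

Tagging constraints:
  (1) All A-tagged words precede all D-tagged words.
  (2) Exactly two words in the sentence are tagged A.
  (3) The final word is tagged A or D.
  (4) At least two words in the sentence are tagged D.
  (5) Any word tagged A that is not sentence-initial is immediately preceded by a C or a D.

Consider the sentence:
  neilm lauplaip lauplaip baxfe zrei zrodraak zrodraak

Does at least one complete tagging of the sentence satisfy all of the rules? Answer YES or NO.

NO

Candidates per position — 1:neilm {A,C}; 2:lauplaip {A}; 3:lauplaip {A}; 4:baxfe {C}; 5:zrei {C}; 6:zrodraak {D,C}; 7:zrodraak {D,C}.
Rule 5 cannot be satisfied by any choice of tags from the lexicon.
So there is no consistent tagging.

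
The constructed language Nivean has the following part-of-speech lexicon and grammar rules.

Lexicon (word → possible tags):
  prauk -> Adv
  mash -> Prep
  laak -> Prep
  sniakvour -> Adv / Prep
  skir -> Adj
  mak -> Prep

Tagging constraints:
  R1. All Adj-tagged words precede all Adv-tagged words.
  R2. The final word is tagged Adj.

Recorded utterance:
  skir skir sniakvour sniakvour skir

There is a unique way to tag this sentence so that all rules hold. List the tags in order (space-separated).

Candidates per position — 1:skir {Adj}; 2:skir {Adj}; 3:sniakvour {Adv,Prep}; 4:sniakvour {Adv,Prep}; 5:skir {Adj}.
Position 3: Adv is ruled out by rule 1; that leaves Prep.
Position 4: Adv is ruled out by rule 1; that leaves Prep.
So the tagging must be: Adj Adj Prep Prep Adj.
Checking: rule 1 satisfied; rule 2 satisfied.

Adj Adj Prep Prep Adj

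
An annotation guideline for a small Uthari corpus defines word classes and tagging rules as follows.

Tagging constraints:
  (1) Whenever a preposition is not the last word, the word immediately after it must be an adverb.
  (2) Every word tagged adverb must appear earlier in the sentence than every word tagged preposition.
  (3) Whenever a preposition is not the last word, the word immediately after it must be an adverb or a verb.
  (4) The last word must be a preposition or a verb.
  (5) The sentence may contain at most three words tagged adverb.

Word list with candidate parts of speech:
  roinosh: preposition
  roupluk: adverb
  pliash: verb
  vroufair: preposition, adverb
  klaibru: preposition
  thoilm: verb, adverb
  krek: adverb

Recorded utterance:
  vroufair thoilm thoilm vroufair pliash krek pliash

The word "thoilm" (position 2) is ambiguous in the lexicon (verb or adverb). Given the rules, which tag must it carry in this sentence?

verb

Candidates per position — 1:vroufair {preposition,adverb}; 2:thoilm {verb,adverb}; 3:thoilm {verb,adverb}; 4:vroufair {preposition,adverb}; 5:pliash {verb}; 6:krek {adverb}; 7:pliash {verb}.
Position 1: preposition is ruled out by rule 2; that leaves adverb.
Position 4: preposition is ruled out by rule 1; that leaves adverb.
Position 2: adverb is ruled out by rule 5; that leaves verb.
Position 3: adverb is ruled out by rule 5; that leaves verb.
So the tagging must be: adverb verb verb adverb verb adverb verb.
Verifying each rule — rule 1 ok; rule 2 ok; rule 3 ok; rule 4 ok; rule 5 ok.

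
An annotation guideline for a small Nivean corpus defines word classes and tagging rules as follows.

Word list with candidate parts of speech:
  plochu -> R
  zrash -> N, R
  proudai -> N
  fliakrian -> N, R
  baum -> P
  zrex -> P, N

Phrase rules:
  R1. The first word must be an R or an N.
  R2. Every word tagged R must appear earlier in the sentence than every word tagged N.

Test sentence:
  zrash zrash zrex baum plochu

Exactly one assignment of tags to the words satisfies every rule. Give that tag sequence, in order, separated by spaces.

R R P P R

Candidates per position — 1:zrash {N,R}; 2:zrash {N,R}; 3:zrex {P,N}; 4:baum {P}; 5:plochu {R}.
Position 1: N is ruled out by rule 2; that leaves R.
Position 2: N is ruled out by rule 2; that leaves R.
Position 3: N is ruled out by rule 2; that leaves P.
So the tagging must be: R R P P R.
Verifying each rule — rule 1 ok; rule 2 ok.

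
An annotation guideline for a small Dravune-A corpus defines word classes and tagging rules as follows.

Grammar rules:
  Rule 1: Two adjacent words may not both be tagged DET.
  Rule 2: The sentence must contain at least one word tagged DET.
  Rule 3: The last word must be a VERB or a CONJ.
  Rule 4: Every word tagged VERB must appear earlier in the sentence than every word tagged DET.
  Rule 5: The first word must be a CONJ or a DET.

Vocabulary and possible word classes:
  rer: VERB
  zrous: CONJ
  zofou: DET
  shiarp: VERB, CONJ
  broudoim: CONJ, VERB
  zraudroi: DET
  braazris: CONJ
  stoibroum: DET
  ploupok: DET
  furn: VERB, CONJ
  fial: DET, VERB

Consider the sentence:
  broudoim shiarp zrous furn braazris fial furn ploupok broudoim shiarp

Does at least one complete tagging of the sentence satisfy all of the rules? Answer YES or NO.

Candidates per position — 1:broudoim {CONJ,VERB}; 2:shiarp {VERB,CONJ}; 3:zrous {CONJ}; 4:furn {VERB,CONJ}; 5:braazris {CONJ}; 6:fial {DET,VERB}; 7:furn {VERB,CONJ}; 8:ploupok {DET}; 9:broudoim {CONJ,VERB}; 10:shiarp {VERB,CONJ}.
One satisfying assignment: CONJ CONJ CONJ CONJ CONJ VERB CONJ DET CONJ CONJ.
Checking: rule 1 holds; rule 2 holds; rule 3 holds; rule 4 holds; rule 5 holds.

YES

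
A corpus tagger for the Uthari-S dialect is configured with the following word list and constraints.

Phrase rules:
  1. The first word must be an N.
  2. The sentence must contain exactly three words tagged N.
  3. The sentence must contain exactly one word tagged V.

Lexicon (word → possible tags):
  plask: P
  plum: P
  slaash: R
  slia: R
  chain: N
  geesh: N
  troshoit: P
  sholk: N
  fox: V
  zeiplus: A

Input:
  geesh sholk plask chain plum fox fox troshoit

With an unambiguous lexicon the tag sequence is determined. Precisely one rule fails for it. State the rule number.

Fixed tagging: N N P N P V V P.
Checking each rule: R1 holds, R2 holds, R3 violated.
Only rule 3 fails.

3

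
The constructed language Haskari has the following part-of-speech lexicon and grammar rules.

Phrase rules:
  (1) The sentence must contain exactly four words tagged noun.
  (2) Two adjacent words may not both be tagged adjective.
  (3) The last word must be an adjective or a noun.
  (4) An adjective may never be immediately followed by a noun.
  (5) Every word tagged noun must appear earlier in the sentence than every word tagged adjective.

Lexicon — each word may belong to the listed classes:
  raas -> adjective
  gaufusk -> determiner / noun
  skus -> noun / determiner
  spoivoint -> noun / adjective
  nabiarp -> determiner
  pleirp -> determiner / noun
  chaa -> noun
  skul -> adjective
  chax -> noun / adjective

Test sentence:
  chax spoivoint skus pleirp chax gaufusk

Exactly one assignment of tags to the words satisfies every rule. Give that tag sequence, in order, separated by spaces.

Candidates per position — 1:chax {noun,adjective}; 2:spoivoint {noun,adjective}; 3:skus {noun,determiner}; 4:pleirp {determiner,noun}; 5:chax {noun,adjective}; 6:gaufusk {determiner,noun}.
Position 6: tagging it determiner would leave rule 3 unsatisfiable, so it must be noun.
Position 1: tagging it adjective would leave rule 5 unsatisfiable, so it must be noun.
Position 2: tagging it adjective would leave rule 5 unsatisfiable, so it must be noun.
Position 5: tagging it adjective would leave rule 4 unsatisfiable, so it must be noun.
Position 3: tagging it noun would leave rule 1 unsatisfiable, so it must be determiner.
Position 4: tagging it noun would leave rule 1 unsatisfiable, so it must be determiner.
The only consistent sequence is: noun noun determiner determiner noun noun.
Verifying each rule — rule 1 ok; rule 2 ok; rule 3 ok; rule 4 ok; rule 5 ok.

noun noun determiner determiner noun noun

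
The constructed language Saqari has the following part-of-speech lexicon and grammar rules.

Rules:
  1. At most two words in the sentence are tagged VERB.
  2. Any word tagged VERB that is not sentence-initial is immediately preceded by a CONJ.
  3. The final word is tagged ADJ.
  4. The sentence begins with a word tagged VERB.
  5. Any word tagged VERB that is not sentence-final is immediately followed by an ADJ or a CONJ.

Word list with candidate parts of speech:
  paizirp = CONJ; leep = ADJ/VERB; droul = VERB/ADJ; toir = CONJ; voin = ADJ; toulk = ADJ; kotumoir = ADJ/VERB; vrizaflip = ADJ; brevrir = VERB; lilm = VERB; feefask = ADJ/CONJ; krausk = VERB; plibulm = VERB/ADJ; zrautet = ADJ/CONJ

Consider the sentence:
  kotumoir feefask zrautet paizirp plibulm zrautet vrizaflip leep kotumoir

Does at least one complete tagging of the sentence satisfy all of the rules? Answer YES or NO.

YES

Candidates per position — 1:kotumoir {ADJ,VERB}; 2:feefask {ADJ,CONJ}; 3:zrautet {ADJ,CONJ}; 4:paizirp {CONJ}; 5:plibulm {VERB,ADJ}; 6:zrautet {ADJ,CONJ}; 7:vrizaflip {ADJ}; 8:leep {ADJ,VERB}; 9:kotumoir {ADJ,VERB}.
One satisfying assignment: VERB ADJ CONJ CONJ VERB CONJ ADJ ADJ ADJ.
Rule-by-rule: rule 1 holds; rule 2 holds; rule 3 holds; rule 4 holds; rule 5 holds.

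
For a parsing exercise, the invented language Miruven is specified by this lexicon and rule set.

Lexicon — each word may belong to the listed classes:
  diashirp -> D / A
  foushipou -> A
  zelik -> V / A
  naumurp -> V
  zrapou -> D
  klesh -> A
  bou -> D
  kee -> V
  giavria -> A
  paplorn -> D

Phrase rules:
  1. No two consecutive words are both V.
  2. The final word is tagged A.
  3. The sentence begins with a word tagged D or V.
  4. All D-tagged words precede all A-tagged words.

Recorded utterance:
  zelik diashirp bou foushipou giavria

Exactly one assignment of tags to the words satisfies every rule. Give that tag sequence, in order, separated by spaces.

Candidates per position — 1:zelik {V,A}; 2:diashirp {D,A}; 3:bou {D}; 4:foushipou {A}; 5:giavria {A}.
Position 1: tagging it A would leave rule 3 unsatisfiable, so it must be V.
Position 2: tagging it A would leave rule 4 unsatisfiable, so it must be D.
The unique satisfying tagging is: V D D A A.
Verifying each rule — rule 1 ok; rule 2 ok; rule 3 ok; rule 4 ok.

V D D A A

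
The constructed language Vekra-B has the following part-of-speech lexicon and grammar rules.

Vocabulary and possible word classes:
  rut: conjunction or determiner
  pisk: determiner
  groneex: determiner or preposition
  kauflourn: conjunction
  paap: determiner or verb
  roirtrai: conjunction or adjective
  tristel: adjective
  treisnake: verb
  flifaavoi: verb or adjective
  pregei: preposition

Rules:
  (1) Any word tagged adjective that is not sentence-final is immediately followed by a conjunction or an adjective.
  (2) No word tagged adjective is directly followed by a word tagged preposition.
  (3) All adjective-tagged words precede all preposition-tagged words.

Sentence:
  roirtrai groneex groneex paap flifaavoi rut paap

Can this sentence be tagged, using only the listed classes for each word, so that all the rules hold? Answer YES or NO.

YES

Candidates per position — 1:roirtrai {conjunction,adjective}; 2:groneex {determiner,preposition}; 3:groneex {determiner,preposition}; 4:paap {determiner,verb}; 5:flifaavoi {verb,adjective}; 6:rut {conjunction,determiner}; 7:paap {determiner,verb}.
One satisfying assignment: conjunction preposition determiner verb verb determiner determiner.
Checking: rule 1 holds; rule 2 holds; rule 3 holds.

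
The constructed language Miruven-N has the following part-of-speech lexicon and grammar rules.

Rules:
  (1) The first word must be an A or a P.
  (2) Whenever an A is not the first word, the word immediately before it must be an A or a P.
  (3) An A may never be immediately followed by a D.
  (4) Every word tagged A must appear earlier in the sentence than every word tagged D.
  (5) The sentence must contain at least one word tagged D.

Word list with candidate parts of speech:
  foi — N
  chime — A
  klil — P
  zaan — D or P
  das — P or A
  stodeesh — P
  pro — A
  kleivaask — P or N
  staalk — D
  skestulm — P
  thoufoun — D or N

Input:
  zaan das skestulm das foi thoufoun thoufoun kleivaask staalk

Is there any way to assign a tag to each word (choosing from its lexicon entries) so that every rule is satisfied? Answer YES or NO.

YES

Candidates per position — 1:zaan {D,P}; 2:das {P,A}; 3:skestulm {P}; 4:das {P,A}; 5:foi {N}; 6:thoufoun {D,N}; 7:thoufoun {D,N}; 8:kleivaask {P,N}; 9:staalk {D}.
One satisfying assignment: P P P P N N D N D.
Verifying each rule — rule 1 ✓; rule 2 ✓; rule 3 ✓; rule 4 ✓; rule 5 ✓.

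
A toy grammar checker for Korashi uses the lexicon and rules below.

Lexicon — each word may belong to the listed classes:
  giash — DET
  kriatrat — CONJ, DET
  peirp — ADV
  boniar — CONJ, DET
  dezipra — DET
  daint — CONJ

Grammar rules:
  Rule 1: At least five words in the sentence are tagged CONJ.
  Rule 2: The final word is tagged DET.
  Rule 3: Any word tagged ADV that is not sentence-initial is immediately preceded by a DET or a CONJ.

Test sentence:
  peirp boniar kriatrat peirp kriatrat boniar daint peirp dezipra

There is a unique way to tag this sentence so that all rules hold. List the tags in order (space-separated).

ADV CONJ CONJ ADV CONJ CONJ CONJ ADV DET

Candidates per position — 1:peirp {ADV}; 2:boniar {CONJ,DET}; 3:kriatrat {CONJ,DET}; 4:peirp {ADV}; 5:kriatrat {CONJ,DET}; 6:boniar {CONJ,DET}; 7:daint {CONJ}; 8:peirp {ADV}; 9:dezipra {DET}.
Position 2: tagging it DET would leave rule 1 unsatisfiable, so it must be CONJ.
Position 3: tagging it DET would leave rule 1 unsatisfiable, so it must be CONJ.
Position 5: tagging it DET would leave rule 1 unsatisfiable, so it must be CONJ.
Position 6: tagging it DET would leave rule 1 unsatisfiable, so it must be CONJ.
That leaves exactly one tagging: ADV CONJ CONJ ADV CONJ CONJ CONJ ADV DET.
Check: rule 1 ok; rule 2 ok; rule 3 ok.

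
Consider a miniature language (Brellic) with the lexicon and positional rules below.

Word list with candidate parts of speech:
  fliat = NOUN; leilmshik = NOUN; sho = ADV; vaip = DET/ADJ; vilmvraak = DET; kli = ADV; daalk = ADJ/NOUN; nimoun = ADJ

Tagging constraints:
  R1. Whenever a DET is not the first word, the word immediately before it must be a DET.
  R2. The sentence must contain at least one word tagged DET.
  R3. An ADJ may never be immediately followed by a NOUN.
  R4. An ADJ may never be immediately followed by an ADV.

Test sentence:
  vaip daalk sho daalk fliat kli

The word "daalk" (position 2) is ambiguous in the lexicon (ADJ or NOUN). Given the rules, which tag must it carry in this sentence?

Candidates per position — 1:vaip {DET,ADJ}; 2:daalk {ADJ,NOUN}; 3:sho {ADV}; 4:daalk {ADJ,NOUN}; 5:fliat {NOUN}; 6:kli {ADV}.
Word 1 cannot be ADJ — rule 2 would then fail for every completion. It is DET.
Word 2 cannot be ADJ — rule 4 would then fail for every completion. It is NOUN.
Word 4 cannot be ADJ — rule 3 would then fail for every completion. It is NOUN.
The only consistent sequence is: DET NOUN ADV NOUN NOUN ADV.
Rule-by-rule: rule 1 holds; rule 2 holds; rule 3 holds; rule 4 holds.

NOUN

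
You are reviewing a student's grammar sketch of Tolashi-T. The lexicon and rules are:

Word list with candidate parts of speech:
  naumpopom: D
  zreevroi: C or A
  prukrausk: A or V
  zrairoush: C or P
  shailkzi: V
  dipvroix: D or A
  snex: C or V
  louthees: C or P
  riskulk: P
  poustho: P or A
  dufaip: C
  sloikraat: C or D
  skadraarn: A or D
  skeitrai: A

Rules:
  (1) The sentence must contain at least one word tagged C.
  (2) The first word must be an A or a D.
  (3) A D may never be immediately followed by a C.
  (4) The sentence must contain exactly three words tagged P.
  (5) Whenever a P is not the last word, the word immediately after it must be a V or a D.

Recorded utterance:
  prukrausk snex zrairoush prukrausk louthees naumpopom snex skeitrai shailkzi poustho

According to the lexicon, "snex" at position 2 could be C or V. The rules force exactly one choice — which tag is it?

C

Candidates per position — 1:prukrausk {A,V}; 2:snex {C,V}; 3:zrairoush {C,P}; 4:prukrausk {A,V}; 5:louthees {C,P}; 6:naumpopom {D}; 7:snex {C,V}; 8:skeitrai {A}; 9:shailkzi {V}; 10:poustho {P,A}.
Word 1 cannot be V — rule 2 would then fail for every completion. It is A.
Word 3 cannot be C — rule 4 would then fail for every completion. It is P.
Word 4 cannot be A — rule 5 would then fail for every completion. It is V.
Word 5 cannot be C — rule 4 would then fail for every completion. It is P.
Word 7 cannot be C — rule 3 would then fail for every completion. It is V.
Word 10 cannot be A — rule 4 would then fail for every completion. It is P.
Word 2 cannot be V — rule 1 would then fail for every completion. It is C.
That leaves exactly one tagging: A C P V P D V A V P.
Verifying each rule — rule 1 satisfied; rule 2 satisfied; rule 3 satisfied; rule 4 satisfied; rule 5 satisfied.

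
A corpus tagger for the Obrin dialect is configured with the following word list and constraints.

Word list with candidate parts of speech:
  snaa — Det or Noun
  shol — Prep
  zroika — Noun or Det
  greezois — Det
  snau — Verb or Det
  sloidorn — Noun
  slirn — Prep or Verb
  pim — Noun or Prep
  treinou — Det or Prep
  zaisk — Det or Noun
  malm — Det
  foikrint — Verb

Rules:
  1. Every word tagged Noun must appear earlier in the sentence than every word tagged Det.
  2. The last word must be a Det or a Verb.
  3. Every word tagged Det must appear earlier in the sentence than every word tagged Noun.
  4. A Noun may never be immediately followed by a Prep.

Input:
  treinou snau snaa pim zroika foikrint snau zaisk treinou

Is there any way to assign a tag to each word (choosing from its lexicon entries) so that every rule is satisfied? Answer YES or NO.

YES

Candidates per position — 1:treinou {Det,Prep}; 2:snau {Verb,Det}; 3:snaa {Det,Noun}; 4:pim {Noun,Prep}; 5:zroika {Noun,Det}; 6:foikrint {Verb}; 7:snau {Verb,Det}; 8:zaisk {Det,Noun}; 9:treinou {Det,Prep}.
One satisfying assignment: Det Verb Det Prep Det Verb Verb Det Det.
Check: rule 1 satisfied; rule 2 satisfied; rule 3 satisfied; rule 4 satisfied.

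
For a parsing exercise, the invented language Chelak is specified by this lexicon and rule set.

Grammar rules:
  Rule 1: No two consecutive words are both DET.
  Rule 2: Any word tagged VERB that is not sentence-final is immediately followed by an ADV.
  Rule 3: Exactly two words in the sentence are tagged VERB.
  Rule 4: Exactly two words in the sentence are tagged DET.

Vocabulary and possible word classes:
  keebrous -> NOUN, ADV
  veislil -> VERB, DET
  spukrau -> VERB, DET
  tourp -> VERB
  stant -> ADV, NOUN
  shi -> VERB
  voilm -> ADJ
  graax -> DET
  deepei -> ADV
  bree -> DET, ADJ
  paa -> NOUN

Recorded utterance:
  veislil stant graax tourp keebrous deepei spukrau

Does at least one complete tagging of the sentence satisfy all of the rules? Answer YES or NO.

Candidates per position — 1:veislil {VERB,DET}; 2:stant {ADV,NOUN}; 3:graax {DET}; 4:tourp {VERB}; 5:keebrous {NOUN,ADV}; 6:deepei {ADV}; 7:spukrau {VERB,DET}.
One satisfying assignment: DET ADV DET VERB ADV ADV VERB.
Verifying each rule — rule 1 holds; rule 2 holds; rule 3 holds; rule 4 holds.

YES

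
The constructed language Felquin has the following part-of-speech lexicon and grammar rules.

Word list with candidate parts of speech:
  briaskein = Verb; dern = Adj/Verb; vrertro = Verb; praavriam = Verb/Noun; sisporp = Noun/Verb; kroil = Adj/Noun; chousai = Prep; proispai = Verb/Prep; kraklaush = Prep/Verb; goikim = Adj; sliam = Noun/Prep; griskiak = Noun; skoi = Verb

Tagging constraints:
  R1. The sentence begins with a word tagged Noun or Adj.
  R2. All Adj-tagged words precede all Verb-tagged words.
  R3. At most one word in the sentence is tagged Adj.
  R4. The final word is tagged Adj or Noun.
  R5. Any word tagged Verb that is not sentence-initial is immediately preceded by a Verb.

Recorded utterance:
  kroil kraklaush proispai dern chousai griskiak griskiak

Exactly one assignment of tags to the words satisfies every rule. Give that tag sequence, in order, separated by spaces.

Noun Prep Prep Adj Prep Noun Noun

Candidates per position — 1:kroil {Adj,Noun}; 2:kraklaush {Prep,Verb}; 3:proispai {Verb,Prep}; 4:dern {Adj,Verb}; 5:chousai {Prep}; 6:griskiak {Noun}; 7:griskiak {Noun}.
If word 2 were Verb, no tagging could satisfy rule 5; so word 2 is Prep.
If word 3 were Verb, no tagging could satisfy rule 5; so word 3 is Prep.
If word 4 were Verb, no tagging could satisfy rule 5; so word 4 is Adj.
If word 1 were Adj, no tagging could satisfy rule 3; so word 1 is Noun.
The only consistent sequence is: Noun Prep Prep Adj Prep Noun Noun.
Rule-by-rule: rule 1 satisfied; rule 2 satisfied; rule 3 satisfied; rule 4 satisfied; rule 5 satisfied.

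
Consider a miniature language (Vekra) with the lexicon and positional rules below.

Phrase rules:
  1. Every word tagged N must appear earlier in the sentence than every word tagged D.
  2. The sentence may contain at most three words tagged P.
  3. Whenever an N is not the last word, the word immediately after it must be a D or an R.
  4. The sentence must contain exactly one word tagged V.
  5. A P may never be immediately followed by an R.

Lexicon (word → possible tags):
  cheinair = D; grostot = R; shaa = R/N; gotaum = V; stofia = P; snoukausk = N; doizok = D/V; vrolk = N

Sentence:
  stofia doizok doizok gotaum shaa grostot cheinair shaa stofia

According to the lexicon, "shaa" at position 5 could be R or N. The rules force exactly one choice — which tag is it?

R

Candidates per position — 1:stofia {P}; 2:doizok {D,V}; 3:doizok {D,V}; 4:gotaum {V}; 5:shaa {R,N}; 6:grostot {R}; 7:cheinair {D}; 8:shaa {R,N}; 9:stofia {P}.
Position 2: V is ruled out by rule 4; that leaves D.
Position 3: V is ruled out by rule 4; that leaves D.
Position 5: N is ruled out by rule 1; that leaves R.
Position 8: N is ruled out by rule 1; that leaves R.
The unique satisfying tagging is: P D D V R R D R P.
Rule-by-rule: rule 1 holds; rule 2 holds; rule 3 holds; rule 4 holds; rule 5 holds.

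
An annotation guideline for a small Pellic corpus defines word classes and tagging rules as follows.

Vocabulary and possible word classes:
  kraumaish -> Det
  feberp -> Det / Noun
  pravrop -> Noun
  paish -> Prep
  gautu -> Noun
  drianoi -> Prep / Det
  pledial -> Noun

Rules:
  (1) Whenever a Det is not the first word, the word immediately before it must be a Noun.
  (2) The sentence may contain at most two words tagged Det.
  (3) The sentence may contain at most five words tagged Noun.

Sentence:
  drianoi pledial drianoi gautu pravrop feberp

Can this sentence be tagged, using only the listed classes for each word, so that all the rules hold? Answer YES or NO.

Candidates per position — 1:drianoi {Prep,Det}; 2:pledial {Noun}; 3:drianoi {Prep,Det}; 4:gautu {Noun}; 5:pravrop {Noun}; 6:feberp {Det,Noun}.
One satisfying assignment: Det Noun Det Noun Noun Noun.
Check: rule 1 satisfied; rule 2 satisfied; rule 3 satisfied.

YES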